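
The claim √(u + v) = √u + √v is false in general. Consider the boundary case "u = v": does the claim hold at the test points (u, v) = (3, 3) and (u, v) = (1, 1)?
No, fails at both test points

At (3, 3): LHS = √(6) ≈ 2.449 ≠ RHS = 2·√(3) ≈ 3.464
At (1, 1): LHS = √(2) ≈ 1.414 ≠ RHS = 2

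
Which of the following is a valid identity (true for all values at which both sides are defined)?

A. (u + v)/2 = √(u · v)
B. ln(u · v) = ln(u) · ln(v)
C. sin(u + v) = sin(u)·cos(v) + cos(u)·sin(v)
C

A: fails at (5, 8) — LHS = 13/2, RHS = 2·√(10) ≈ 6.325.
B: fails at (3, 4) — LHS = ln(12) ≈ 2.485, RHS = ln(3)·ln(4) ≈ 1.523.
C: holds — e.g. at (1, 1), both sides equal sin(2) ≈ 0.9093.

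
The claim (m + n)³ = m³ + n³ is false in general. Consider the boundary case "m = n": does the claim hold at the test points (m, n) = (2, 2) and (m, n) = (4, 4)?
At (2, 2): LHS = 64 ≠ RHS = 16
At (4, 4): LHS = 512 ≠ RHS = 128

Answer: No, fails at both test points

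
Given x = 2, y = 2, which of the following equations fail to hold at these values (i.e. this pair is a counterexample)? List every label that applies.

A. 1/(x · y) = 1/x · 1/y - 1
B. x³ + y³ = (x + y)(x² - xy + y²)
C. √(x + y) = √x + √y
Evaluating each claim at the given values:
A. LHS = 1/4, RHS = -3/4 → fails here (LHS ≠ RHS)
B. LHS = 16, RHS = 16 → holds here (LHS = RHS)
C. LHS = 2, RHS = 2·√(2) ≈ 2.828 → fails here (LHS ≠ RHS)

Answer: A, C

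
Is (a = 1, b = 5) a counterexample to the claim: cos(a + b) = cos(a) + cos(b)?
Yes

Substituting a = 1, b = 5:
LHS = cos(1 + 5) = cos(6) ≈ 0.9602
RHS = cos(1) + cos(5) ≈ 0.824

Since LHS ≠ RHS, this pair disproves the claim.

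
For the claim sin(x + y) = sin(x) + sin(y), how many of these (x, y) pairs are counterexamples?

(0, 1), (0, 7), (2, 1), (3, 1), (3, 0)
2

Testing each pair:
(0, 1): LHS = sin(1) ≈ 0.8415, RHS = sin(1) ≈ 0.8415 → satisfies claim
(0, 7): LHS = sin(7) ≈ 0.657, RHS = sin(7) ≈ 0.657 → satisfies claim
(2, 1): LHS = sin(3) ≈ 0.1411, RHS = sin(1) + sin(2) ≈ 1.751 → counterexample
(3, 1): LHS = sin(4) ≈ -0.7568, RHS = sin(3) + sin(1) ≈ 0.9826 → counterexample
(3, 0): LHS = sin(3) ≈ 0.1411, RHS = sin(3) ≈ 0.1411 → satisfies claim

That makes 2 counterexamples.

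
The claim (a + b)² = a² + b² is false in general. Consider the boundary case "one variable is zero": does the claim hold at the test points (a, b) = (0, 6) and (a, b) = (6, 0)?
Yes, holds at both test points

At (0, 6): LHS = 36, RHS = 36 → equal
At (6, 0): LHS = 36, RHS = 36 → equal

So the claim does hold at both of these boundary points, even though it is not an identity.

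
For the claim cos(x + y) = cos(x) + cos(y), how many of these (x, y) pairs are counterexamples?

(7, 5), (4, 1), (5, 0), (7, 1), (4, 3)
Testing each pair:
(7, 5): LHS = cos(12) ≈ 0.8439, RHS = cos(5) + cos(7) ≈ 1.038 → counterexample
(4, 1): LHS = cos(5) ≈ 0.2837, RHS = cos(4) + cos(1) ≈ -0.1133 → counterexample
(5, 0): LHS = cos(5) ≈ 0.2837, RHS = cos(5) + 1 ≈ 1.284 → counterexample
(7, 1): LHS = cos(8) ≈ -0.1455, RHS = cos(1) + cos(7) ≈ 1.294 → counterexample
(4, 3): LHS = cos(7) ≈ 0.7539, RHS = cos(3) + cos(4) ≈ -1.644 → counterexample

That makes 5 counterexamples.

Answer: 5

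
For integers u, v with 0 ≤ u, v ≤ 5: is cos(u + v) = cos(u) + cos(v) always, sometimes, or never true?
Never true

The claim fails for every pair in the range. For instance at (u, v) = (1, 1): LHS = cos(2) ≈ -0.4161, RHS = 2·cos(1) ≈ 1.081.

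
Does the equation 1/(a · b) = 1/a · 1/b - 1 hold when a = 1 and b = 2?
Substituting a = 1, b = 2:

LHS = 1/(1 · 2) = 1/2
RHS = 1/1 · 1/2 - 1 = -1/2

LHS ≠ RHS, so the equation does not hold at this point.

Answer: Fails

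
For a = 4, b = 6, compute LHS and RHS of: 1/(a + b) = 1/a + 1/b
LHS = 1/(4 + 6) = 1/10
RHS = 1/4 + 1/6 = 5/12

LHS ≠ RHS, so the equation does not hold here.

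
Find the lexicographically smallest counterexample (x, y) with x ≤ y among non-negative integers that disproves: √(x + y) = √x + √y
At (0, 2): both sides equal √(2) ≈ 1.414, so it holds there.

Substituting (1, 1) into the claim:
LHS = √(1 + 1) = √(2) ≈ 1.414
RHS = √1 + √1 = 2

Since LHS ≠ RHS, this pair disproves the claim, and no lexicographically smaller pair (x ≤ y, non-negative integers) does.

For instance (1, 3) is also a counterexample (LHS = 2, RHS = 1 + √(3) ≈ 2.732), but it's lexicographically larger.

Answer: (x, y) = (1, 1)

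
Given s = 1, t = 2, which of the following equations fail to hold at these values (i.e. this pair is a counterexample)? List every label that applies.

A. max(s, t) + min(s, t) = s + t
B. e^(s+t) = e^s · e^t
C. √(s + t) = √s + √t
Evaluating each claim at the given values:
A. LHS = 3, RHS = 3 → holds here (LHS = RHS)
B. LHS = e^3 ≈ 20.09, RHS = e^3 ≈ 20.09 → holds here (LHS = RHS)
C. LHS = √(3) ≈ 1.732, RHS = 1 + √(2) ≈ 2.414 → fails here (LHS ≠ RHS)

Answer: C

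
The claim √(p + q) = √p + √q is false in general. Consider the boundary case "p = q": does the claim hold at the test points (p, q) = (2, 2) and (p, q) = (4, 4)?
No, fails at both test points

At (2, 2): LHS = 2 ≠ RHS = 2·√(2) ≈ 2.828
At (4, 4): LHS = 2·√(2) ≈ 2.828 ≠ RHS = 4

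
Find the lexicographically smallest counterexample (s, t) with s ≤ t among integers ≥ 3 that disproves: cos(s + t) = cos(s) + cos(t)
Substituting (3, 3) into the claim:
LHS = cos(3 + 3) = cos(6) ≈ 0.9602
RHS = cos(3) + cos(3) = 2·cos(3) ≈ -1.98

Since LHS ≠ RHS, this pair disproves the claim, and no lexicographically smaller pair (s ≤ t, integers ≥ 3) does.

For instance (5, 5) is also a counterexample (LHS = cos(10) ≈ -0.8391, RHS = 2·cos(5) ≈ 0.5673), but it's lexicographically larger.

Answer: (s, t) = (3, 3)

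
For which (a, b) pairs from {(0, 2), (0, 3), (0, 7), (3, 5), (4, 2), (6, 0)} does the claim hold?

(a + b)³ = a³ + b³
Testing each pair:
(0, 2): LHS = 8, RHS = 8 → holds
(0, 3): LHS = 27, RHS = 27 → holds
(0, 7): LHS = 343, RHS = 343 → holds
(3, 5): LHS = 512, RHS = 152 → fails
(4, 2): LHS = 216, RHS = 72 → fails
(6, 0): LHS = 216, RHS = 216 → holds

4 of 6 pairs satisfy the claim.

Answer: (0, 2), (0, 3), (0, 7), (6, 0)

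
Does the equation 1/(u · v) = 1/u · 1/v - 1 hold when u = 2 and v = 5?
Substituting u = 2, v = 5:

LHS = 1/(2 · 5) = 1/10
RHS = 1/2 · 1/5 - 1 = -9/10

LHS ≠ RHS, so the equation does not hold at this point.

Answer: Fails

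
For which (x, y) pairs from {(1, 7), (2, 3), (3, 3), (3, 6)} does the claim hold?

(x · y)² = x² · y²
Testing each pair:
(1, 7): LHS = 49, RHS = 49 → holds
(2, 3): LHS = 36, RHS = 36 → holds
(3, 3): LHS = 81, RHS = 81 → holds
(3, 6): LHS = 324, RHS = 324 → holds

Every pair satisfies the claim.

Answer: All pairs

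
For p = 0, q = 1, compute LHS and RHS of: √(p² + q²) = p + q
LHS = √(0² + 1²) = 1
RHS = 0 + 1 = 1

LHS = RHS: the two sides agree.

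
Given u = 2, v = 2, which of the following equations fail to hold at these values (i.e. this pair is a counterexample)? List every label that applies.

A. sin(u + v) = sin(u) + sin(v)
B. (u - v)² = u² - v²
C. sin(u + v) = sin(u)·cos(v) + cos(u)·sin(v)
Evaluating each claim at the given values:
A. LHS = sin(4) ≈ -0.7568, RHS = 2·sin(2) ≈ 1.819 → fails here (LHS ≠ RHS)
B. LHS = 0, RHS = 0 → holds here (LHS = RHS)
C. LHS = sin(4) ≈ -0.7568, RHS = 2·sin(2)·cos(2) ≈ -0.7568 → holds here (LHS = RHS)

Answer: A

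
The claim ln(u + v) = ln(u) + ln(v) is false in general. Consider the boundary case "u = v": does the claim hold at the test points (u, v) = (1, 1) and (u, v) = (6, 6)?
No, fails at both test points

At (1, 1): LHS = ln(2) ≈ 0.6931 ≠ RHS = 0
At (6, 6): LHS = ln(12) ≈ 2.485 ≠ RHS = 2·ln(6) ≈ 3.584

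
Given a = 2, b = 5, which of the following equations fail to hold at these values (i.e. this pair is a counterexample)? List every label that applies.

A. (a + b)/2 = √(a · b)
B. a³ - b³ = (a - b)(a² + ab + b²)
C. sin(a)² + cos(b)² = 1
Evaluating each claim at the given values:
A. LHS = 7/2, RHS = √(10) ≈ 3.162 → fails here (LHS ≠ RHS)
B. LHS = -117, RHS = -117 → holds here (LHS = RHS)
C. LHS = cos(5)² + sin(2)² ≈ 0.9073, RHS = 1 → fails here (LHS ≠ RHS)

Answer: A, C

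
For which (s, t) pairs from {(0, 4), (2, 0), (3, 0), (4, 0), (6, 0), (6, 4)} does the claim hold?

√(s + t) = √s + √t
(0, 4), (2, 0), (3, 0), (4, 0), (6, 0)

Testing each pair:
(0, 4): LHS = 2, RHS = 2 → holds
(2, 0): LHS = √(2) ≈ 1.414, RHS = √(2) ≈ 1.414 → holds
(3, 0): LHS = √(3) ≈ 1.732, RHS = √(3) ≈ 1.732 → holds
(4, 0): LHS = 2, RHS = 2 → holds
(6, 0): LHS = √(6) ≈ 2.449, RHS = √(6) ≈ 2.449 → holds
(6, 4): LHS = √(10) ≈ 3.162, RHS = 2 + √(6) ≈ 4.449 → fails

5 of 6 pairs satisfy the claim.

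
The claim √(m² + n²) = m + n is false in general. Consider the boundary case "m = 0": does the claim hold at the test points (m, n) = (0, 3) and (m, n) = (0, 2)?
Yes, holds at both test points

At (0, 3): LHS = 3, RHS = 3 → equal
At (0, 2): LHS = 2, RHS = 2 → equal

So the claim does hold at both of these boundary points, even though it is not an identity.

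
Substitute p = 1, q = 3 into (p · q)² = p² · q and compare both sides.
LHS = (1 · 3)² = 9
RHS = 1² · 3 = 3

LHS ≠ RHS, so the equation does not hold here.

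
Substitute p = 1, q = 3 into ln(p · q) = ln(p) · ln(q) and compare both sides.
LHS = ln(1 · 3) = ln(3) ≈ 1.099
RHS = ln(1) · ln(3) = 0

LHS ≠ RHS (they differ by about 1.099), so the equation does not hold here.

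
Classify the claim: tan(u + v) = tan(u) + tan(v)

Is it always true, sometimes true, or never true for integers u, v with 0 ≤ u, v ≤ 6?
It holds at (u, v) = (0, 3) (both sides equal tan(3) ≈ -0.1425), but fails at (u, v) = (5, 2) (LHS = tan(7) ≈ 0.8714, RHS = tan(5) + tan(2) ≈ -5.566).

Answer: Sometimes true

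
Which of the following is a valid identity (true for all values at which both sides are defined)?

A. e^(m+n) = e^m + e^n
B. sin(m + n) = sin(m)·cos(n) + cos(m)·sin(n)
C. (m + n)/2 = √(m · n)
B

A: fails at (2, 2) — LHS = e^4 ≈ 54.6, RHS = 2·e^2 ≈ 14.78.
B: holds — e.g. at (1, 4), both sides equal sin(5) ≈ -0.9589.
C: fails at (1, 2) — LHS = 3/2, RHS = √(2) ≈ 1.414.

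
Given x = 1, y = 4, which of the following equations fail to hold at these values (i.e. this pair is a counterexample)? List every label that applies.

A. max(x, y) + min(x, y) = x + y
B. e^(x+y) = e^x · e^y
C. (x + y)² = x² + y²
C

Evaluating each claim at the given values:
A. LHS = 5, RHS = 5 → holds here (LHS = RHS)
B. LHS = e^5 ≈ 148.4, RHS = e^5 ≈ 148.4 → holds here (LHS = RHS)
C. LHS = 25, RHS = 17 → fails here (LHS ≠ RHS)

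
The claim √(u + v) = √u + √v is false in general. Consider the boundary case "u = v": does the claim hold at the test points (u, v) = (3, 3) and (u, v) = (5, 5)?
No, fails at both test points

At (3, 3): LHS = √(6) ≈ 2.449 ≠ RHS = 2·√(3) ≈ 3.464
At (5, 5): LHS = √(10) ≈ 3.162 ≠ RHS = 2·√(5) ≈ 4.472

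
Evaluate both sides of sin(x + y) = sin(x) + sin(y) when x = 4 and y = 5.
LHS = sin(4 + 5) = sin(9) ≈ 0.4121
RHS = sin(4) + sin(5) ≈ -1.716

LHS ≠ RHS (they differ by about 2.128), so the equation does not hold here.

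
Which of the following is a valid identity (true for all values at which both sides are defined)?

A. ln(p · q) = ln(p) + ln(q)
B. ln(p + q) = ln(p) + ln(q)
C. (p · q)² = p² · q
A

A: holds — e.g. at (1, 5), both sides equal ln(5) ≈ 1.609.
B: fails at (6, 7) — LHS = ln(13) ≈ 2.565, RHS = ln(6) + ln(7) ≈ 3.738.
C: fails at (1, 4) — LHS = 16, RHS = 4.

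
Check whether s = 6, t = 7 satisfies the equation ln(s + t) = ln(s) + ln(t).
Fails

Substituting s = 6, t = 7:

LHS = ln(6 + 7) = ln(13) ≈ 2.565
RHS = ln(6) + ln(7) ≈ 3.738

LHS ≠ RHS, so the equation does not hold at this point.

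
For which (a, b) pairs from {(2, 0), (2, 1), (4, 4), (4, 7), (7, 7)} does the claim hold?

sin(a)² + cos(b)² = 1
(4, 4), (7, 7)

Testing each pair:
(2, 0): LHS = sin(2)² + 1 ≈ 1.827, RHS = 1 → fails
(2, 1): LHS = cos(1)² + sin(2)² ≈ 1.119, RHS = 1 → fails
(4, 4): LHS = cos(4)² + sin(4)² = 1, RHS = 1 → holds
(4, 7): LHS = cos(7)² + sin(4)² ≈ 1.141, RHS = 1 → fails
(7, 7): LHS = sin(7)² + cos(7)² = 1, RHS = 1 → holds

2 of 5 pairs satisfy the claim.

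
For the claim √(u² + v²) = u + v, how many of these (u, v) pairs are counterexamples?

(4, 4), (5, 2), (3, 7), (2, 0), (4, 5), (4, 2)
5

Testing each pair:
(4, 4): LHS = 4·√(2) ≈ 5.657, RHS = 8 → counterexample
(5, 2): LHS = √(29) ≈ 5.385, RHS = 7 → counterexample
(3, 7): LHS = √(58) ≈ 7.616, RHS = 10 → counterexample
(2, 0): LHS = 2, RHS = 2 → satisfies claim
(4, 5): LHS = √(41) ≈ 6.403, RHS = 9 → counterexample
(4, 2): LHS = 2·√(5) ≈ 4.472, RHS = 6 → counterexample

That makes 5 counterexamples.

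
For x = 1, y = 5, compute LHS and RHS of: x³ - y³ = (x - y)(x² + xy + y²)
LHS = 1³ - 5³ = -124
RHS = (1 - 5)(1² + 1·5 + 5²) = -124

LHS = RHS: the two sides agree.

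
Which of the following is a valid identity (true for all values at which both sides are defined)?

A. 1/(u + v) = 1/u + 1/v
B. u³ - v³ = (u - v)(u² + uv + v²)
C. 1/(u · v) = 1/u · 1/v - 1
A: fails at (2, 4) — LHS = 1/6, RHS = 3/4.
B: holds — e.g. at (0, 1), both sides equal -1.
C: fails at (2, 4) — LHS = 1/8, RHS = -7/8.

Answer: B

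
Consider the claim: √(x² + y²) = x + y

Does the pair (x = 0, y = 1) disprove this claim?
No

Substituting x = 0, y = 1:
LHS = √(0² + 1²) = 1
RHS = 0 + 1 = 1

The sides agree, so this pair does not disprove the claim.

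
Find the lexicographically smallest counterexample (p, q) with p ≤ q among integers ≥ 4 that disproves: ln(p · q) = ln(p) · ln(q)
(p, q) = (4, 4)

Substituting (4, 4) into the claim:
LHS = ln(4 · 4) = ln(16) ≈ 2.773
RHS = ln(4) · ln(4) = ln(4)² ≈ 1.922

Since LHS ≠ RHS, this pair disproves the claim, and no lexicographically smaller pair (p ≤ q, integers ≥ 4) does.

For instance (8, 11) is also a counterexample (LHS = ln(88) ≈ 4.477, RHS = ln(8)·ln(11) ≈ 4.986), but it's lexicographically larger.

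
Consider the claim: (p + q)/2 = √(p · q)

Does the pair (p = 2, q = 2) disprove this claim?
Substituting p = 2, q = 2:
LHS = (2 + 2)/2 = 2
RHS = √(2 · 2) = 2

The sides agree, so this pair does not disprove the claim.

Answer: No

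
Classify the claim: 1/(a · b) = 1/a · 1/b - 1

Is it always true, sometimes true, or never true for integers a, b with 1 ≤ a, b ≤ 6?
The claim fails for every pair in the range. For instance at (a, b) = (6, 6): LHS = 1/36, RHS = -35/36.

Answer: Never true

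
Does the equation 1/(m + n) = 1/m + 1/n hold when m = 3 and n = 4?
Fails

Substituting m = 3, n = 4:

LHS = 1/(3 + 4) = 1/7
RHS = 1/3 + 1/4 = 7/12

LHS ≠ RHS, so the equation does not hold at this point.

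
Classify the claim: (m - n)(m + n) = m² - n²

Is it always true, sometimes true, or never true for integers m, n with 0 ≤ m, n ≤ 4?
Always true

The identity holds for every pair in the range. For instance at (m, n) = (4, 2): both sides equal 12.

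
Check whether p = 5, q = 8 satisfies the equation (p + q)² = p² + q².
Fails

Substituting p = 5, q = 8:

LHS = (5 + 8)² = 169
RHS = 5² + 8² = 89

LHS ≠ RHS, so the equation does not hold at this point.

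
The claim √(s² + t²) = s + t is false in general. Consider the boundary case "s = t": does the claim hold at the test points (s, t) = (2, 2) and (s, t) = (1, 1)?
No, fails at both test points

At (2, 2): LHS = 2·√(2) ≈ 2.828 ≠ RHS = 4
At (1, 1): LHS = √(2) ≈ 1.414 ≠ RHS = 2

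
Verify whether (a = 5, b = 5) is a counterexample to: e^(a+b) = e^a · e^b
No

Substituting a = 5, b = 5:
LHS = e^(5+5) = e^10 ≈ 22026.5
RHS = e^5 · e^5 = e^10 ≈ 22026.5

The sides agree, so this pair does not disprove the claim.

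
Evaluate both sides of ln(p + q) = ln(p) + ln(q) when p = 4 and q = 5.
LHS = ln(4 + 5) = ln(9) ≈ 2.197
RHS = ln(4) + ln(5) ≈ 2.996

LHS ≠ RHS (they differ by about 0.7985), so the equation does not hold here.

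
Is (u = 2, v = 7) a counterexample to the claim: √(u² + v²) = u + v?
Yes

Substituting u = 2, v = 7:
LHS = √(2² + 7²) = √(53) ≈ 7.28
RHS = 2 + 7 = 9

Since LHS ≠ RHS, this pair disproves the claim.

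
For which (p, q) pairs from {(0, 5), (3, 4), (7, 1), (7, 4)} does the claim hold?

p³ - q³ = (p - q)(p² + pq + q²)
Testing each pair:
(0, 5): LHS = -125, RHS = -125 → holds
(3, 4): LHS = -37, RHS = -37 → holds
(7, 1): LHS = 342, RHS = 342 → holds
(7, 4): LHS = 279, RHS = 279 → holds

Every pair satisfies the claim.

Answer: All pairs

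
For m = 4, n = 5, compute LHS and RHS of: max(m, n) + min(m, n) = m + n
LHS = max(4, 5) + min(4, 5) = 9
RHS = 4 + 5 = 9

LHS = RHS: the two sides agree.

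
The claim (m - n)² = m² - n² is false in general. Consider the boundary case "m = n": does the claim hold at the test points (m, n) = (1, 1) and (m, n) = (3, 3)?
At (1, 1): LHS = 0, RHS = 0 → equal
At (3, 3): LHS = 0, RHS = 0 → equal

So the claim does hold at both of these boundary points, even though it is not an identity.

Answer: Yes, holds at both test points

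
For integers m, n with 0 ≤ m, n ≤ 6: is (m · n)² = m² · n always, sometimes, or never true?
It holds at (m, n) = (4, 0) (both sides equal 0), but fails at (m, n) = (3, 3) (LHS = 81, RHS = 27).

Answer: Sometimes true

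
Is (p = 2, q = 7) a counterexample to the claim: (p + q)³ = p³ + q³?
Yes

Substituting p = 2, q = 7:
LHS = (2 + 7)³ = 729
RHS = 2³ + 7³ = 351

Since LHS ≠ RHS, this pair disproves the claim.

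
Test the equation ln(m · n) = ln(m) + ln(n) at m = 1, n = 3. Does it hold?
Substituting m = 1, n = 3:

LHS = ln(1 · 3) = ln(3) ≈ 1.099
RHS = ln(1) + ln(3) = ln(3) ≈ 1.099

LHS = RHS, so the equation holds at this point.

Answer: Holds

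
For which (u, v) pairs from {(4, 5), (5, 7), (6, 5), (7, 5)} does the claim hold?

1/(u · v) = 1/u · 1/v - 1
None

Testing each pair:
(4, 5): LHS = 1/20, RHS = -19/20 → fails
(5, 7): LHS = 1/35, RHS = -34/35 → fails
(6, 5): LHS = 1/30, RHS = -29/30 → fails
(7, 5): LHS = 1/35, RHS = -34/35 → fails

No pair satisfies the claim.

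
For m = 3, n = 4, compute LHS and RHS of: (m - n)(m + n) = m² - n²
LHS = (3 - 4)(3 + 4) = -7
RHS = 3² - 4² = -7

LHS = RHS: the two sides agree.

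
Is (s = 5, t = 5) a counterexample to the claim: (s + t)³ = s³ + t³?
Substituting s = 5, t = 5:
LHS = (5 + 5)³ = 1000
RHS = 5³ + 5³ = 250

Since LHS ≠ RHS, this pair disproves the claim.

Answer: Yes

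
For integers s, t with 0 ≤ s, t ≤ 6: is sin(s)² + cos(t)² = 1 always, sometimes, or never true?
It holds at (s, t) = (6, 6) (both sides equal 1), but fails at (s, t) = (0, 1) (LHS = cos(1)² ≈ 0.2919, RHS = 1).

Answer: Sometimes true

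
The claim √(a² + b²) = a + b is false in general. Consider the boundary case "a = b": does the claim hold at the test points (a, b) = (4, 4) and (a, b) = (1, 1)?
At (4, 4): LHS = 4·√(2) ≈ 5.657 ≠ RHS = 8
At (1, 1): LHS = √(2) ≈ 1.414 ≠ RHS = 2

Answer: No, fails at both test points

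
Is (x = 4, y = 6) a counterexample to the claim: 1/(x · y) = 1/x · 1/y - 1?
Substituting x = 4, y = 6:
LHS = 1/(4 · 6) = 1/24
RHS = 1/4 · 1/6 - 1 = -23/24

Since LHS ≠ RHS, this pair disproves the claim.

Answer: Yes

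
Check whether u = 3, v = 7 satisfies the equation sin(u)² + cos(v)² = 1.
Fails

Substituting u = 3, v = 7:

LHS = sin(3)² + cos(7)² ≈ 0.5883
RHS = 1

LHS ≠ RHS, so the equation does not hold at this point.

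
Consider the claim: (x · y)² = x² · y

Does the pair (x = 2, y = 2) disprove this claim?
Yes

Substituting x = 2, y = 2:
LHS = (2 · 2)² = 16
RHS = 2² · 2 = 8

Since LHS ≠ RHS, this pair disproves the claim.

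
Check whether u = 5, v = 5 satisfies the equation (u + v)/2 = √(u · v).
Holds

Substituting u = 5, v = 5:

LHS = (5 + 5)/2 = 5
RHS = √(5 · 5) = 5

LHS = RHS, so the equation holds at this point.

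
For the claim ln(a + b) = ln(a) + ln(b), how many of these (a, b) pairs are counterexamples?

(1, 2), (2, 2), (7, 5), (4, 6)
Testing each pair:
(1, 2): LHS = ln(3) ≈ 1.099, RHS = ln(2) ≈ 0.6931 → counterexample
(2, 2): LHS = ln(4) ≈ 1.386, RHS = 2·ln(2) ≈ 1.386 → satisfies claim
(7, 5): LHS = ln(12) ≈ 2.485, RHS = ln(5) + ln(7) ≈ 3.555 → counterexample
(4, 6): LHS = ln(10) ≈ 2.303, RHS = ln(4) + ln(6) ≈ 3.178 → counterexample

That makes 3 counterexamples.

Answer: 3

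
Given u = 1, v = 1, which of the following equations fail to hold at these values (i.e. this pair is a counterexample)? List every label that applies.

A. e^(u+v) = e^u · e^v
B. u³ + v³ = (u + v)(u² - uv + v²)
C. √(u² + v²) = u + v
Evaluating each claim at the given values:
A. LHS = e^2 ≈ 7.389, RHS = e^2 ≈ 7.389 → holds here (LHS = RHS)
B. LHS = 2, RHS = 2 → holds here (LHS = RHS)
C. LHS = √(2) ≈ 1.414, RHS = 2 → fails here (LHS ≠ RHS)

Answer: C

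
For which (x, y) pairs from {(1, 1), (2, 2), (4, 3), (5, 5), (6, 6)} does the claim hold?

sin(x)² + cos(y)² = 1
Testing each pair:
(1, 1): LHS = cos(1)² + sin(1)² = 1, RHS = 1 → holds
(2, 2): LHS = cos(2)² + sin(2)² = 1, RHS = 1 → holds
(4, 3): LHS = sin(4)² + cos(3)² ≈ 1.553, RHS = 1 → fails
(5, 5): LHS = cos(5)² + sin(5)² = 1, RHS = 1 → holds
(6, 6): LHS = sin(6)² + cos(6)² = 1, RHS = 1 → holds

4 of 5 pairs satisfy the claim.

Answer: (1, 1), (2, 2), (5, 5), (6, 6)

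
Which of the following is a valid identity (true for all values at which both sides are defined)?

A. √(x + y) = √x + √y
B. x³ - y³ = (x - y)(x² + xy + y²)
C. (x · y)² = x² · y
B

A: fails at (5, 8) — LHS = √(13) ≈ 3.606, RHS = √(5) + 2·√(2) ≈ 5.064.
B: holds — e.g. at (5, 5), both sides equal 0.
C: fails at (3, 7) — LHS = 441, RHS = 63.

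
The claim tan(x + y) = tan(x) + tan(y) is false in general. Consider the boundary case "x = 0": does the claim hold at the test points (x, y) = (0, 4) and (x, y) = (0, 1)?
At (0, 4): LHS = tan(4) ≈ 1.158, RHS = tan(4) ≈ 1.158 → equal
At (0, 1): LHS = tan(1) ≈ 1.557, RHS = tan(1) ≈ 1.557 → equal

So the claim does hold at both of these boundary points, even though it is not an identity.

Answer: Yes, holds at both test points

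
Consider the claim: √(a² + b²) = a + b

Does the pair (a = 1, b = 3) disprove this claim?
Substituting a = 1, b = 3:
LHS = √(1² + 3²) = √(10) ≈ 3.162
RHS = 1 + 3 = 4

Since LHS ≠ RHS, this pair disproves the claim.

Answer: Yes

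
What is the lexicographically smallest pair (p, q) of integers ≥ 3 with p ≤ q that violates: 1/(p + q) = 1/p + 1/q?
(p, q) = (3, 3)

Substituting (3, 3) into the claim:
LHS = 1/(3 + 3) = 1/6
RHS = 1/3 + 1/3 = 2/3

Since LHS ≠ RHS, this pair disproves the claim, and no lexicographically smaller pair (p ≤ q, integers ≥ 3) does.

For instance (7, 10) is also a counterexample (LHS = 1/17, RHS = 17/70), but it's lexicographically larger.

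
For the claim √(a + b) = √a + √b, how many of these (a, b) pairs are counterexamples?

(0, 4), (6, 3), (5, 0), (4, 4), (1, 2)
3

Testing each pair:
(0, 4): LHS = 2, RHS = 2 → satisfies claim
(6, 3): LHS = 3, RHS = √(3) + √(6) ≈ 4.182 → counterexample
(5, 0): LHS = √(5) ≈ 2.236, RHS = √(5) ≈ 2.236 → satisfies claim
(4, 4): LHS = 2·√(2) ≈ 2.828, RHS = 4 → counterexample
(1, 2): LHS = √(3) ≈ 1.732, RHS = 1 + √(2) ≈ 2.414 → counterexample

That makes 3 counterexamples.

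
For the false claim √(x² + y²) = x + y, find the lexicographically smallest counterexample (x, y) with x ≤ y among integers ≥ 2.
Substituting (2, 2) into the claim:
LHS = √(2² + 2²) = 2·√(2) ≈ 2.828
RHS = 2 + 2 = 4

Since LHS ≠ RHS, this pair disproves the claim, and no lexicographically smaller pair (x ≤ y, integers ≥ 2) does.

For instance (8, 9) is also a counterexample (LHS = √(145) ≈ 12.04, RHS = 17), but it's lexicographically larger.

Answer: (x, y) = (2, 2)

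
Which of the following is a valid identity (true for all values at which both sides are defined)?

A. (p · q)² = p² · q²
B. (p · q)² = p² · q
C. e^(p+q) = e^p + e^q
A

A: holds — e.g. at (5, 5), both sides equal 625.
B: fails at (5, 5) — LHS = 625, RHS = 125.
C: fails at (1, 5) — LHS = e^6 ≈ 403.4, RHS = e + e^5 ≈ 151.1.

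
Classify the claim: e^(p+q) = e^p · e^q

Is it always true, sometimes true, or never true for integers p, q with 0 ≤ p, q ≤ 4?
The identity holds for every pair in the range. For instance at (p, q) = (2, 2): both sides equal e^4 ≈ 54.6.

Answer: Always true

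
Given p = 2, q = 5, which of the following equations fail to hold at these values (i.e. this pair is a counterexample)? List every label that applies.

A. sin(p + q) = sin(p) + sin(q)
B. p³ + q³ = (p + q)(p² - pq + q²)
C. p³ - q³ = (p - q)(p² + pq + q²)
Evaluating each claim at the given values:
A. LHS = sin(7) ≈ 0.657, RHS = sin(5) + sin(2) ≈ -0.04963 → fails here (LHS ≠ RHS)
B. LHS = 133, RHS = 133 → holds here (LHS = RHS)
C. LHS = -117, RHS = -117 → holds here (LHS = RHS)

Answer: A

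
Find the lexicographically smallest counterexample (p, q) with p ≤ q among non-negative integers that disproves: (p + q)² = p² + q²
(p, q) = (1, 1)

At (0, 3): both sides equal 9, so it holds there.
At (0, 5): both sides equal 25, so it holds there.

Substituting (1, 1) into the claim:
LHS = (1 + 1)² = 4
RHS = 1² + 1² = 2

Since LHS ≠ RHS, this pair disproves the claim, and no lexicographically smaller pair (p ≤ q, non-negative integers) does.

For instance (4, 6) is also a counterexample (LHS = 100, RHS = 52), but it's lexicographically larger.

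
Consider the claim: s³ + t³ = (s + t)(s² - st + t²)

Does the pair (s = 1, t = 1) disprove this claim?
No

Substituting s = 1, t = 1:
LHS = 1³ + 1³ = 2
RHS = (1 + 1)(1² - 1·1 + 1²) = 2

The sides agree, so this pair does not disprove the claim.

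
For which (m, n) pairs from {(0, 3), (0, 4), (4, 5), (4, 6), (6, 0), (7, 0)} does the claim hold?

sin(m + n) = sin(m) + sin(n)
(0, 3), (0, 4), (6, 0), (7, 0)

Testing each pair:
(0, 3): LHS = sin(3) ≈ 0.1411, RHS = sin(3) ≈ 0.1411 → holds
(0, 4): LHS = sin(4) ≈ -0.7568, RHS = sin(4) ≈ -0.7568 → holds
(4, 5): LHS = sin(9) ≈ 0.4121, RHS = sin(5) + sin(4) ≈ -1.716 → fails
(4, 6): LHS = sin(10) ≈ -0.544, RHS = sin(4) + sin(6) ≈ -1.036 → fails
(6, 0): LHS = sin(6) ≈ -0.2794, RHS = sin(6) ≈ -0.2794 → holds
(7, 0): LHS = sin(7) ≈ 0.657, RHS = sin(7) ≈ 0.657 → holds

4 of 6 pairs satisfy the claim.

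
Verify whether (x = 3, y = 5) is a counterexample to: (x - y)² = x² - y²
Yes

Substituting x = 3, y = 5:
LHS = (3 - 5)² = 4
RHS = 3² - 5² = -16

Since LHS ≠ RHS, this pair disproves the claim.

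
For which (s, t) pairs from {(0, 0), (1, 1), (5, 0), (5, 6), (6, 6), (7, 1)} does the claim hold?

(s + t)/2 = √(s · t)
Testing each pair:
(0, 0): LHS = 0, RHS = 0 → holds
(1, 1): LHS = 1, RHS = 1 → holds
(5, 0): LHS = 5/2, RHS = 0 → fails
(5, 6): LHS = 11/2, RHS = √(30) ≈ 5.477 → fails
(6, 6): LHS = 6, RHS = 6 → holds
(7, 1): LHS = 4, RHS = √(7) ≈ 2.646 → fails

3 of 6 pairs satisfy the claim.

Answer: (0, 0), (1, 1), (6, 6)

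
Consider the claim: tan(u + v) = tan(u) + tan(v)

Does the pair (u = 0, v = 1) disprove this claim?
Substituting u = 0, v = 1:
LHS = tan(0 + 1) = tan(1) ≈ 1.557
RHS = tan(0) + tan(1) = tan(1) ≈ 1.557

The sides agree, so this pair does not disprove the claim.

Answer: No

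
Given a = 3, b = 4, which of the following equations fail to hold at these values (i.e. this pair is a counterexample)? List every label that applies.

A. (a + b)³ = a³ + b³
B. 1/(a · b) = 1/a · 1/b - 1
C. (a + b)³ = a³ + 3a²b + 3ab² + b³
Evaluating each claim at the given values:
A. LHS = 343, RHS = 91 → fails here (LHS ≠ RHS)
B. LHS = 1/12, RHS = -11/12 → fails here (LHS ≠ RHS)
C. LHS = 343, RHS = 343 → holds here (LHS = RHS)

Answer: A, B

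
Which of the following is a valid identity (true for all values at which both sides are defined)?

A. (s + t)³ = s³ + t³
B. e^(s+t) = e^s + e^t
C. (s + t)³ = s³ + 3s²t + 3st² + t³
C

A: fails at (1, 1) — LHS = 8, RHS = 2.
B: fails at (2, 5) — LHS = e^7 ≈ 1097, RHS = e^2 + e^5 ≈ 155.8.
C: holds — e.g. at (1, 1), both sides equal 8.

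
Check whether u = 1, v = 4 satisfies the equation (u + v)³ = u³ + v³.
Substituting u = 1, v = 4:

LHS = (1 + 4)³ = 125
RHS = 1³ + 4³ = 65

LHS ≠ RHS, so the equation does not hold at this point.

Answer: Fails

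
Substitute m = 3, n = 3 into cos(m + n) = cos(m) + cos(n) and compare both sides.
LHS = cos(3 + 3) = cos(6) ≈ 0.9602
RHS = cos(3) + cos(3) = 2·cos(3) ≈ -1.98

LHS ≠ RHS (they differ by about 2.94), so the equation does not hold here.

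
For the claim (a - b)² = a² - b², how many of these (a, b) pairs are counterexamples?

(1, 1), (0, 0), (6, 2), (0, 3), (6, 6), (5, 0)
2

Testing each pair:
(1, 1): LHS = 0, RHS = 0 → satisfies claim
(0, 0): LHS = 0, RHS = 0 → satisfies claim
(6, 2): LHS = 16, RHS = 32 → counterexample
(0, 3): LHS = 9, RHS = -9 → counterexample
(6, 6): LHS = 0, RHS = 0 → satisfies claim
(5, 0): LHS = 25, RHS = 25 → satisfies claim

That makes 2 counterexamples.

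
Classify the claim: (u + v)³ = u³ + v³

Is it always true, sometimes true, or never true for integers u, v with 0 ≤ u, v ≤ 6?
It holds at (u, v) = (5, 0) (both sides equal 125), but fails at (u, v) = (1, 3) (LHS = 64, RHS = 28).

Answer: Sometimes true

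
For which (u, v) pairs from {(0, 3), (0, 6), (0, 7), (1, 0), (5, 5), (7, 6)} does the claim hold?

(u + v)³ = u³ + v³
Testing each pair:
(0, 3): LHS = 27, RHS = 27 → holds
(0, 6): LHS = 216, RHS = 216 → holds
(0, 7): LHS = 343, RHS = 343 → holds
(1, 0): LHS = 1, RHS = 1 → holds
(5, 5): LHS = 1000, RHS = 250 → fails
(7, 6): LHS = 2197, RHS = 559 → fails

4 of 6 pairs satisfy the claim.

Answer: (0, 3), (0, 6), (0, 7), (1, 0)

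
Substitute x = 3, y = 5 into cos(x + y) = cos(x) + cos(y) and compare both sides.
LHS = cos(3 + 5) = cos(8) ≈ -0.1455
RHS = cos(3) + cos(5) ≈ -0.7063

LHS ≠ RHS (they differ by about 0.5608), so the equation does not hold here.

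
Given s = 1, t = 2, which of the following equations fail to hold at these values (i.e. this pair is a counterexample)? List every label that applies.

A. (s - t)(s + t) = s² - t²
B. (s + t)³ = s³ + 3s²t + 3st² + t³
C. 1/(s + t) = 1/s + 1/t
C

Evaluating each claim at the given values:
A. LHS = -3, RHS = -3 → holds here (LHS = RHS)
B. LHS = 27, RHS = 27 → holds here (LHS = RHS)
C. LHS = 1/3, RHS = 3/2 → fails here (LHS ≠ RHS)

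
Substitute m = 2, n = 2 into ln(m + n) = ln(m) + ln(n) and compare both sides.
LHS = ln(2 + 2) = ln(4) ≈ 1.386
RHS = ln(2) + ln(2) = 2·ln(2) ≈ 1.386

LHS = RHS: the two sides agree.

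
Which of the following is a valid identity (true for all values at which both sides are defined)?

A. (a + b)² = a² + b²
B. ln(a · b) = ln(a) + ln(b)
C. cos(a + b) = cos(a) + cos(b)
B

A: fails at (4, 5) — LHS = 81, RHS = 41.
B: holds — e.g. at (3, 4), both sides equal ln(12) ≈ 2.485.
C: fails at (0, 1) — LHS = cos(1) ≈ 0.5403, RHS = cos(1) + 1 ≈ 1.54.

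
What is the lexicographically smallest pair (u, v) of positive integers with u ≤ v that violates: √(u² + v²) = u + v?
Substituting (1, 1) into the claim:
LHS = √(1² + 1²) = √(2) ≈ 1.414
RHS = 1 + 1 = 2

Since LHS ≠ RHS, this pair disproves the claim, and no lexicographically smaller pair (u ≤ v, positive integers) does.

For instance (2, 7) is also a counterexample (LHS = √(53) ≈ 7.28, RHS = 9), but it's lexicographically larger.

Answer: (u, v) = (1, 1)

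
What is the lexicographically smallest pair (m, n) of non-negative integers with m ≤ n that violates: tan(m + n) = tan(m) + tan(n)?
(m, n) = (1, 1)

Substituting (1, 1) into the claim:
LHS = tan(1 + 1) = tan(2) ≈ -2.185
RHS = tan(1) + tan(1) = 2·tan(1) ≈ 3.115

Since LHS ≠ RHS, this pair disproves the claim, and no lexicographically smaller pair (m ≤ n, non-negative integers) does.

For instance (1, 2) is also a counterexample (LHS = tan(3) ≈ -0.1425, RHS = tan(2) + tan(1) ≈ -0.6276), but it's lexicographically larger.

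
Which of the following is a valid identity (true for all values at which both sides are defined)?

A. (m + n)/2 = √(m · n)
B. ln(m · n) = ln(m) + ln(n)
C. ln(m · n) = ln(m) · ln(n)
A: fails at (5, 8) — LHS = 13/2, RHS = 2·√(10) ≈ 6.325.
B: holds — e.g. at (4, 5), both sides equal ln(20) ≈ 2.996.
C: fails at (2, 7) — LHS = ln(14) ≈ 2.639, RHS = ln(2)·ln(7) ≈ 1.349.

Answer: B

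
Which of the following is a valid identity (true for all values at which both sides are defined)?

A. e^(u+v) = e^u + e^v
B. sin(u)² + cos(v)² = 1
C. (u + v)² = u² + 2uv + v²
C

A: fails at (1, 2) — LHS = e^3 ≈ 20.09, RHS = e + e^2 ≈ 10.11.
B: fails at (1, 5) — LHS = cos(5)² + sin(1)² ≈ 0.7885, RHS = 1.
C: holds — e.g. at (1, 2), both sides equal 9.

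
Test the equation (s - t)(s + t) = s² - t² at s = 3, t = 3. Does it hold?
Holds

Substituting s = 3, t = 3:

LHS = (3 - 3)(3 + 3) = 0
RHS = 3² - 3² = 0

LHS = RHS, so the equation holds at this point.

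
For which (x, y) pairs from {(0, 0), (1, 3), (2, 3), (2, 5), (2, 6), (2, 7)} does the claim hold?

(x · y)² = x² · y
Testing each pair:
(0, 0): LHS = 0, RHS = 0 → holds
(1, 3): LHS = 9, RHS = 3 → fails
(2, 3): LHS = 36, RHS = 12 → fails
(2, 5): LHS = 100, RHS = 20 → fails
(2, 6): LHS = 144, RHS = 24 → fails
(2, 7): LHS = 196, RHS = 28 → fails

1 of 6 pairs satisfies the claim.

Answer: (0, 0)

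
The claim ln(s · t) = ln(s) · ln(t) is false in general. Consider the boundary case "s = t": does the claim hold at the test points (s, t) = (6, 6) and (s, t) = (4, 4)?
No, fails at both test points

At (6, 6): LHS = ln(36) ≈ 3.584 ≠ RHS = ln(6)² ≈ 3.21
At (4, 4): LHS = ln(16) ≈ 2.773 ≠ RHS = ln(4)² ≈ 1.922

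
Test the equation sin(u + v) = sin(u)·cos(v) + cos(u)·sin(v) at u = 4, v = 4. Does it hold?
Holds

Substituting u = 4, v = 4:

LHS = sin(4 + 4) = sin(8) ≈ 0.9894
RHS = sin(4)·cos(4) + cos(4)·sin(4) = 2·sin(4)·cos(4) ≈ 0.9894

LHS = RHS, so the equation holds at this point.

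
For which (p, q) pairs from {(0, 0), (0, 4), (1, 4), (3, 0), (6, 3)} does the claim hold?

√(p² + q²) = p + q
Testing each pair:
(0, 0): LHS = 0, RHS = 0 → holds
(0, 4): LHS = 4, RHS = 4 → holds
(1, 4): LHS = √(17) ≈ 4.123, RHS = 5 → fails
(3, 0): LHS = 3, RHS = 3 → holds
(6, 3): LHS = 3·√(5) ≈ 6.708, RHS = 9 → fails

3 of 5 pairs satisfy the claim.

Answer: (0, 0), (0, 4), (3, 0)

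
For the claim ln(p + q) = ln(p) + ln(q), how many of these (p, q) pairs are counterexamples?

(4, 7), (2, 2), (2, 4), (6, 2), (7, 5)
4

Testing each pair:
(4, 7): LHS = ln(11) ≈ 2.398, RHS = ln(4) + ln(7) ≈ 3.332 → counterexample
(2, 2): LHS = ln(4) ≈ 1.386, RHS = 2·ln(2) ≈ 1.386 → satisfies claim
(2, 4): LHS = ln(6) ≈ 1.792, RHS = ln(2) + ln(4) ≈ 2.079 → counterexample
(6, 2): LHS = ln(8) ≈ 2.079, RHS = ln(2) + ln(6) ≈ 2.485 → counterexample
(7, 5): LHS = ln(12) ≈ 2.485, RHS = ln(5) + ln(7) ≈ 3.555 → counterexample

That makes 4 counterexamples.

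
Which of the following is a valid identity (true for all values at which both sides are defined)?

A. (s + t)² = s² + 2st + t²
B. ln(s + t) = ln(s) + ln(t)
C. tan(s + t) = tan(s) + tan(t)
A: holds — e.g. at (2, 7), both sides equal 81.
B: fails at (2, 4) — LHS = ln(6) ≈ 1.792, RHS = ln(2) + ln(4) ≈ 2.079.
C: fails at (4, 5) — LHS = tan(9) ≈ -0.4523, RHS = tan(5) + tan(4) ≈ -2.223.

Answer: A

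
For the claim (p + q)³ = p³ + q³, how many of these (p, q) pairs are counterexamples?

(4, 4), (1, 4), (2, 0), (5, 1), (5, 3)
Testing each pair:
(4, 4): LHS = 512, RHS = 128 → counterexample
(1, 4): LHS = 125, RHS = 65 → counterexample
(2, 0): LHS = 8, RHS = 8 → satisfies claim
(5, 1): LHS = 216, RHS = 126 → counterexample
(5, 3): LHS = 512, RHS = 152 → counterexample

That makes 4 counterexamples.

Answer: 4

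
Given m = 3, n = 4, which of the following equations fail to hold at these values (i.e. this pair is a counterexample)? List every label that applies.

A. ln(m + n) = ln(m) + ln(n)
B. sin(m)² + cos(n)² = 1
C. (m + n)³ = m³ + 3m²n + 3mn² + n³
Evaluating each claim at the given values:
A. LHS = ln(7) ≈ 1.946, RHS = ln(3) + ln(4) ≈ 2.485 → fails here (LHS ≠ RHS)
B. LHS = sin(3)² + cos(4)² ≈ 0.4472, RHS = 1 → fails here (LHS ≠ RHS)
C. LHS = 343, RHS = 343 → holds here (LHS = RHS)

Answer: A, B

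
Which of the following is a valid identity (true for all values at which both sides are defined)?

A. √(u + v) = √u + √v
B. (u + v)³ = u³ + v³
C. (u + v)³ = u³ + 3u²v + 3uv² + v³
A: fails at (6, 7) — LHS = √(13) ≈ 3.606, RHS = √(6) + √(7) ≈ 5.095.
B: fails at (5, 5) — LHS = 1000, RHS = 250.
C: holds — e.g. at (2, 2), both sides equal 64.

Answer: C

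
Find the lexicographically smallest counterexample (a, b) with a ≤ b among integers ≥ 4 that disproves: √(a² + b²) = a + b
(a, b) = (4, 4)

Substituting (4, 4) into the claim:
LHS = √(4² + 4²) = 4·√(2) ≈ 5.657
RHS = 4 + 4 = 8

Since LHS ≠ RHS, this pair disproves the claim, and no lexicographically smaller pair (a ≤ b, integers ≥ 4) does.

For instance (8, 9) is also a counterexample (LHS = √(145) ≈ 12.04, RHS = 17), but it's lexicographically larger.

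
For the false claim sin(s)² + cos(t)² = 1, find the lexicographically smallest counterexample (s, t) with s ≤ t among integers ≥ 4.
(s, t) = (4, 5)

At (4, 4): both sides equal 1, so it holds there.

Substituting (4, 5) into the claim:
LHS = sin(4)² + cos(5)² ≈ 0.6532
RHS = 1

Since LHS ≠ RHS, this pair disproves the claim, and no lexicographically smaller pair (s ≤ t, integers ≥ 4) does.

For instance (4, 10) is also a counterexample (LHS = sin(4)² + cos(10)² ≈ 1.277, RHS = 1), but it's lexicographically larger.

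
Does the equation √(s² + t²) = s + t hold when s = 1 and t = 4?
Fails

Substituting s = 1, t = 4:

LHS = √(1² + 4²) = √(17) ≈ 4.123
RHS = 1 + 4 = 5

LHS ≠ RHS, so the equation does not hold at this point.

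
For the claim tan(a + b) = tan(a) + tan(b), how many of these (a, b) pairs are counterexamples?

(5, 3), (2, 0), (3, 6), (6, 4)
Testing each pair:
(5, 3): LHS = tan(8) ≈ -6.8, RHS = tan(5) + tan(3) ≈ -3.523 → counterexample
(2, 0): LHS = tan(2) ≈ -2.185, RHS = tan(2) ≈ -2.185 → satisfies claim
(3, 6): LHS = tan(9) ≈ -0.4523, RHS = tan(6) + tan(3) ≈ -0.4336 → counterexample
(6, 4): LHS = tan(10) ≈ 0.6484, RHS = tan(6) + tan(4) ≈ 0.8668 → counterexample

That makes 3 counterexamples.

Answer: 3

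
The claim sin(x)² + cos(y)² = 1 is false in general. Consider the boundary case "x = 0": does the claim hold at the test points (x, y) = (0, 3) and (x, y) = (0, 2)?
No, fails at both test points

At (0, 3): LHS = cos(3)² ≈ 0.9801 ≠ RHS = 1
At (0, 2): LHS = cos(2)² ≈ 0.1732 ≠ RHS = 1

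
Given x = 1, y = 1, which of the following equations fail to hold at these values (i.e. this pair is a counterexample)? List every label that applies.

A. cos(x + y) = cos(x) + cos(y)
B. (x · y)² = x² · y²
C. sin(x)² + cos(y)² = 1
Evaluating each claim at the given values:
A. LHS = cos(2) ≈ -0.4161, RHS = 2·cos(1) ≈ 1.081 → fails here (LHS ≠ RHS)
B. LHS = 1, RHS = 1 → holds here (LHS = RHS)
C. LHS = cos(1)² + sin(1)² = 1, RHS = 1 → holds here (LHS = RHS)

Answer: A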